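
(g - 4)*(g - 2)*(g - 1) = g^3 - 7*g^2 + 14*g - 8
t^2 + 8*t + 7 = (t + 1)*(t + 7)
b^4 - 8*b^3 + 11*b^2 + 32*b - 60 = (b - 5)*(b - 3)*(b - 2)*(b + 2)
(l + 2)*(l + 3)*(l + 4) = l^3 + 9*l^2 + 26*l + 24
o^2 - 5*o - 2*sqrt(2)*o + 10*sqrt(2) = (o - 5)*(o - 2*sqrt(2))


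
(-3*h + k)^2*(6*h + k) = 54*h^3 - 27*h^2*k + k^3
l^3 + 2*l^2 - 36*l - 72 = (l - 6)*(l + 2)*(l + 6)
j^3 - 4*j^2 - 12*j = j*(j - 6)*(j + 2)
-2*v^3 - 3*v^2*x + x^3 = (-2*v + x)*(v + x)^2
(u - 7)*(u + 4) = u^2 - 3*u - 28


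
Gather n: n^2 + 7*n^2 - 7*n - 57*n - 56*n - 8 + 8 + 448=8*n^2 - 120*n + 448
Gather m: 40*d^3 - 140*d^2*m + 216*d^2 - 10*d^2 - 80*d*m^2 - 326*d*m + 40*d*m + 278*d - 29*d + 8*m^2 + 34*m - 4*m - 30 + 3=40*d^3 + 206*d^2 + 249*d + m^2*(8 - 80*d) + m*(-140*d^2 - 286*d + 30) - 27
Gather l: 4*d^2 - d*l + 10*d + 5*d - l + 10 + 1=4*d^2 + 15*d + l*(-d - 1) + 11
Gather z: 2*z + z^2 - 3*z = z^2 - z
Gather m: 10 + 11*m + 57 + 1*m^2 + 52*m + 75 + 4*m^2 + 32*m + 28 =5*m^2 + 95*m + 170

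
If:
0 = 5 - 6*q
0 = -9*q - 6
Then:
No Solution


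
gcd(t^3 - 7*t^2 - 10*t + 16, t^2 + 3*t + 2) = t + 2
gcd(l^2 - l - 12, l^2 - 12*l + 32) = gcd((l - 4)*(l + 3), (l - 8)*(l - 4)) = l - 4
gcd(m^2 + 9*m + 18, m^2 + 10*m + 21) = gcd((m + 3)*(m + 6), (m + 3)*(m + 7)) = m + 3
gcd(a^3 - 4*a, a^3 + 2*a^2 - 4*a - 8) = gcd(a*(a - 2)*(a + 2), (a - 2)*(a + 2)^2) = a^2 - 4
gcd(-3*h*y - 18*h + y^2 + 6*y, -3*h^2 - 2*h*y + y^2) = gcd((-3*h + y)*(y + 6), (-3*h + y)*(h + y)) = -3*h + y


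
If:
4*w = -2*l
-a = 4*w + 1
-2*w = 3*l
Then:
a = -1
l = 0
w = 0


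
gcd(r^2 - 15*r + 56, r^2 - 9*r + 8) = r - 8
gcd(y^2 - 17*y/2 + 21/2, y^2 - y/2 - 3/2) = y - 3/2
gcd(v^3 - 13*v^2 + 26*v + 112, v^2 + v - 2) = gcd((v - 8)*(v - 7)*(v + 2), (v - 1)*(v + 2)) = v + 2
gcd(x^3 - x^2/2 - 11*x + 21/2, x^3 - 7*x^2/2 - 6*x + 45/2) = x - 3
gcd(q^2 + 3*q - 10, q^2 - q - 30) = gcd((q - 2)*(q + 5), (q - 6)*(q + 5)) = q + 5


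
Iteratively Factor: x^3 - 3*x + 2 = (x - 1)*(x^2 + x - 2) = (x - 1)^2*(x + 2)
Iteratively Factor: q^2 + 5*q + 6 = (q + 2)*(q + 3)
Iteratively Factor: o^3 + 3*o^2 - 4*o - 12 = (o - 2)*(o^2 + 5*o + 6) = (o - 2)*(o + 2)*(o + 3)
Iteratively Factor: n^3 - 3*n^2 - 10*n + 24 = (n + 3)*(n^2 - 6*n + 8) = (n - 2)*(n + 3)*(n - 4)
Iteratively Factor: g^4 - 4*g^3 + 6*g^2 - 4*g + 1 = (g - 1)*(g^3 - 3*g^2 + 3*g - 1) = (g - 1)^2*(g^2 - 2*g + 1) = (g - 1)^3*(g - 1)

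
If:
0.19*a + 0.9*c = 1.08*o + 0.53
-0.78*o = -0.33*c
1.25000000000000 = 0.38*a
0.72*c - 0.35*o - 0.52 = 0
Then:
No Solution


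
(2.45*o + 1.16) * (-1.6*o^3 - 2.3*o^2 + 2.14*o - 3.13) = -3.92*o^4 - 7.491*o^3 + 2.575*o^2 - 5.1861*o - 3.6308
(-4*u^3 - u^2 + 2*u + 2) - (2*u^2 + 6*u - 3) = -4*u^3 - 3*u^2 - 4*u + 5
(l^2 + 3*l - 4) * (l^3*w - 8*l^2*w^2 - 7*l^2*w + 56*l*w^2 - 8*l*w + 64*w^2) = l^5*w - 8*l^4*w^2 - 4*l^4*w + 32*l^3*w^2 - 33*l^3*w + 264*l^2*w^2 + 4*l^2*w - 32*l*w^2 + 32*l*w - 256*w^2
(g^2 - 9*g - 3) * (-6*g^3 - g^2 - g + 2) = -6*g^5 + 53*g^4 + 26*g^3 + 14*g^2 - 15*g - 6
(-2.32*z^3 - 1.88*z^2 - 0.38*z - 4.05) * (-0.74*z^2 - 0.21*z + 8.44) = 1.7168*z^5 + 1.8784*z^4 - 18.9048*z^3 - 12.7904*z^2 - 2.3567*z - 34.182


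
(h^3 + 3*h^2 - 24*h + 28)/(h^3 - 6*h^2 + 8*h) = (h^2 + 5*h - 14)/(h*(h - 4))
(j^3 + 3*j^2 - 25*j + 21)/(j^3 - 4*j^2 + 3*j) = (j + 7)/j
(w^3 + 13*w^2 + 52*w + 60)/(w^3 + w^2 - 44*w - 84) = (w + 5)/(w - 7)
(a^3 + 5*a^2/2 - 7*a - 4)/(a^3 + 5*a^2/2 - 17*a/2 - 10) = (2*a^2 - 3*a - 2)/(2*a^2 - 3*a - 5)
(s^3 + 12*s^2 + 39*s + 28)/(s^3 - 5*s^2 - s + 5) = (s^2 + 11*s + 28)/(s^2 - 6*s + 5)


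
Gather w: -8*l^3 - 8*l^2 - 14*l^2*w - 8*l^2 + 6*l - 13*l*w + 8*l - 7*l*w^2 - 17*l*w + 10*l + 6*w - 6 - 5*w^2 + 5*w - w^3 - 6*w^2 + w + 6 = -8*l^3 - 16*l^2 + 24*l - w^3 + w^2*(-7*l - 11) + w*(-14*l^2 - 30*l + 12)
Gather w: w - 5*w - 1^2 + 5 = 4 - 4*w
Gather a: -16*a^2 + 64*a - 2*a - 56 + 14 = -16*a^2 + 62*a - 42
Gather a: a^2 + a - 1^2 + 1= a^2 + a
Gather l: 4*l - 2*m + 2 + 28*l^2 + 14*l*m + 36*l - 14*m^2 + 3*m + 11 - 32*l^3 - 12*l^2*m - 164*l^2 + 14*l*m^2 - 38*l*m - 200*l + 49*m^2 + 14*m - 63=-32*l^3 + l^2*(-12*m - 136) + l*(14*m^2 - 24*m - 160) + 35*m^2 + 15*m - 50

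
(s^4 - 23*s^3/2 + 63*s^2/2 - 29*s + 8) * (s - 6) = s^5 - 35*s^4/2 + 201*s^3/2 - 218*s^2 + 182*s - 48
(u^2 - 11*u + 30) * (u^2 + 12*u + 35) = u^4 + u^3 - 67*u^2 - 25*u + 1050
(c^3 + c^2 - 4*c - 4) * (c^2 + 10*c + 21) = c^5 + 11*c^4 + 27*c^3 - 23*c^2 - 124*c - 84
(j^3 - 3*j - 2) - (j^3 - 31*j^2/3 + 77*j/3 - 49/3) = 31*j^2/3 - 86*j/3 + 43/3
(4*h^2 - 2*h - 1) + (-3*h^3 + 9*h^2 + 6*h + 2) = -3*h^3 + 13*h^2 + 4*h + 1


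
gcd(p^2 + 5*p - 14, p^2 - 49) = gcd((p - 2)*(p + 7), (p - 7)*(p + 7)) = p + 7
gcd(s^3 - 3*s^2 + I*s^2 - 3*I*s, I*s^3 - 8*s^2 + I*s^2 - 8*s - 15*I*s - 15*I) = 1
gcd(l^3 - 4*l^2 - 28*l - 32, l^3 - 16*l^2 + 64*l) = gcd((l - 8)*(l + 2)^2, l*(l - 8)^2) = l - 8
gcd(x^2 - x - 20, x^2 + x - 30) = x - 5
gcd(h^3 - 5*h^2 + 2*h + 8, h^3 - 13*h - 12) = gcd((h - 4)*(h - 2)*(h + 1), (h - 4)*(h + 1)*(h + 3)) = h^2 - 3*h - 4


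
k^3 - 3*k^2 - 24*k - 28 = (k - 7)*(k + 2)^2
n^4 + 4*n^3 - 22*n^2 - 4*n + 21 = (n - 3)*(n - 1)*(n + 1)*(n + 7)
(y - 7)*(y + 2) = y^2 - 5*y - 14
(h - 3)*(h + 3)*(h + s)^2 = h^4 + 2*h^3*s + h^2*s^2 - 9*h^2 - 18*h*s - 9*s^2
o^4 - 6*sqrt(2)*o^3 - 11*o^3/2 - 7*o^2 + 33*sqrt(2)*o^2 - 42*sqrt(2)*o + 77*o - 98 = (o - 7/2)*(o - 2)*(o - 7*sqrt(2))*(o + sqrt(2))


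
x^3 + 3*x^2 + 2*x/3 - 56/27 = (x - 2/3)*(x + 4/3)*(x + 7/3)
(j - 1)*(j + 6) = j^2 + 5*j - 6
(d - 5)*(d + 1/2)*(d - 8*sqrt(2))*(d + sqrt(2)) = d^4 - 7*sqrt(2)*d^3 - 9*d^3/2 - 37*d^2/2 + 63*sqrt(2)*d^2/2 + 35*sqrt(2)*d/2 + 72*d + 40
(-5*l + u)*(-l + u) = 5*l^2 - 6*l*u + u^2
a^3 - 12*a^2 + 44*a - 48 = (a - 6)*(a - 4)*(a - 2)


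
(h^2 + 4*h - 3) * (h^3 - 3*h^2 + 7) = h^5 + h^4 - 15*h^3 + 16*h^2 + 28*h - 21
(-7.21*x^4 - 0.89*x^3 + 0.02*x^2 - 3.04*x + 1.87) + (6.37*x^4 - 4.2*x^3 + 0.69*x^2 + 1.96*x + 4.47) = -0.84*x^4 - 5.09*x^3 + 0.71*x^2 - 1.08*x + 6.34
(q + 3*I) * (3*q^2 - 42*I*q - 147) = 3*q^3 - 33*I*q^2 - 21*q - 441*I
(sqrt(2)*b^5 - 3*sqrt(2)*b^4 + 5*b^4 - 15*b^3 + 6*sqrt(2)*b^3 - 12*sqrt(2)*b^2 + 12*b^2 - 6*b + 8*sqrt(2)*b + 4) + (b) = sqrt(2)*b^5 - 3*sqrt(2)*b^4 + 5*b^4 - 15*b^3 + 6*sqrt(2)*b^3 - 12*sqrt(2)*b^2 + 12*b^2 - 5*b + 8*sqrt(2)*b + 4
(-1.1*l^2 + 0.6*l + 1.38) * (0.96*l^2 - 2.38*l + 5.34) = -1.056*l^4 + 3.194*l^3 - 5.9772*l^2 - 0.0804*l + 7.3692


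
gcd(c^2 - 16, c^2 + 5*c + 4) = c + 4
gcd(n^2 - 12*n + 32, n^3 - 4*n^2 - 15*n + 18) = 1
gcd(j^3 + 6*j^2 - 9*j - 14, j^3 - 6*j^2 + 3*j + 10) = j^2 - j - 2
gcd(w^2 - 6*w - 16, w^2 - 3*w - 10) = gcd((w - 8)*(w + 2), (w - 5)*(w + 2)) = w + 2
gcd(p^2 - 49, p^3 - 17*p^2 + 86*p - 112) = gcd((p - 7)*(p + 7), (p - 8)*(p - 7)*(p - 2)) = p - 7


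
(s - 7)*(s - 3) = s^2 - 10*s + 21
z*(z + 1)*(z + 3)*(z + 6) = z^4 + 10*z^3 + 27*z^2 + 18*z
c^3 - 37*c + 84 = (c - 4)*(c - 3)*(c + 7)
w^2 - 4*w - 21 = (w - 7)*(w + 3)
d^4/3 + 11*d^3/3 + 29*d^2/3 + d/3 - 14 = (d/3 + 1)*(d - 1)*(d + 2)*(d + 7)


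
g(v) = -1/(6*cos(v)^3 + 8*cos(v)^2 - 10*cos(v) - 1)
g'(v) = -(18*sin(v)*cos(v)^2 + 16*sin(v)*cos(v) - 10*sin(v))/(6*cos(v)^3 + 8*cos(v)^2 - 10*cos(v) - 1)^2 = 2*(-9*cos(v)^2 - 8*cos(v) + 5)*sin(v)/(6*cos(v)^3 + 8*cos(v)^2 - 10*cos(v) - 1)^2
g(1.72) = -1.55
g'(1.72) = 28.60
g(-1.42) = 0.43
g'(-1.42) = -1.34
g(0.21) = -0.40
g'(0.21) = -0.77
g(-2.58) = -0.10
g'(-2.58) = -0.06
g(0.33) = -0.56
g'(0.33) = -2.17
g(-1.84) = -0.47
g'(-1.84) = -2.80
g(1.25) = 0.32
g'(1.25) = 0.30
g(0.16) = -0.37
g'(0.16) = -0.51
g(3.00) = -0.09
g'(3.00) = 0.01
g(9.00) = -0.10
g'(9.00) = 0.04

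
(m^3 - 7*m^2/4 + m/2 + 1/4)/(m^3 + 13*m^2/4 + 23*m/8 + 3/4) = 2*(4*m^3 - 7*m^2 + 2*m + 1)/(8*m^3 + 26*m^2 + 23*m + 6)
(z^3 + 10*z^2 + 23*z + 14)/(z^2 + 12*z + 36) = (z^3 + 10*z^2 + 23*z + 14)/(z^2 + 12*z + 36)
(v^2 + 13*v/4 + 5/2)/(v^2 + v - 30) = (v^2 + 13*v/4 + 5/2)/(v^2 + v - 30)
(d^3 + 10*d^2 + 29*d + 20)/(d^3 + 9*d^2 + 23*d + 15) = (d + 4)/(d + 3)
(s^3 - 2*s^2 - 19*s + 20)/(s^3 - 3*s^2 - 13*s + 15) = (s + 4)/(s + 3)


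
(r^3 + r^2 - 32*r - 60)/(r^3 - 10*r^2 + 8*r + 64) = (r^2 - r - 30)/(r^2 - 12*r + 32)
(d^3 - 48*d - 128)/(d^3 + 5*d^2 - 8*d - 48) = (d - 8)/(d - 3)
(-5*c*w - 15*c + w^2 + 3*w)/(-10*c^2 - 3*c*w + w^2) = (w + 3)/(2*c + w)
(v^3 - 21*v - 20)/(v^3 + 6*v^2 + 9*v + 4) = (v - 5)/(v + 1)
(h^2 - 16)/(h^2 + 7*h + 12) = (h - 4)/(h + 3)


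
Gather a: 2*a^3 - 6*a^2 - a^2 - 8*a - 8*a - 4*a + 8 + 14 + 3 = 2*a^3 - 7*a^2 - 20*a + 25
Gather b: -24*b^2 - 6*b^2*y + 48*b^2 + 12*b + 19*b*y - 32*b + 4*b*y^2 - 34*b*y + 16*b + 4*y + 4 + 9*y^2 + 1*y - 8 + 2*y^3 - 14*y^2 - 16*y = b^2*(24 - 6*y) + b*(4*y^2 - 15*y - 4) + 2*y^3 - 5*y^2 - 11*y - 4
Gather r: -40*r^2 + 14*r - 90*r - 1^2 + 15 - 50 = -40*r^2 - 76*r - 36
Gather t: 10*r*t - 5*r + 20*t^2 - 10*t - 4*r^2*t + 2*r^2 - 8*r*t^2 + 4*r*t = 2*r^2 - 5*r + t^2*(20 - 8*r) + t*(-4*r^2 + 14*r - 10)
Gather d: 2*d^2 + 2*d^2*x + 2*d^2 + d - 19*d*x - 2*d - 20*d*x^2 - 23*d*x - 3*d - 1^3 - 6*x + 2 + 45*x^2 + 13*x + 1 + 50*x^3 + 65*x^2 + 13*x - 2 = d^2*(2*x + 4) + d*(-20*x^2 - 42*x - 4) + 50*x^3 + 110*x^2 + 20*x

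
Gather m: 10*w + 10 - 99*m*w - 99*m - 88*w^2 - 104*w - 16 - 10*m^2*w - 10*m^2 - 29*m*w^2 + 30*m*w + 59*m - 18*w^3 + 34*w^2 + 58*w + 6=m^2*(-10*w - 10) + m*(-29*w^2 - 69*w - 40) - 18*w^3 - 54*w^2 - 36*w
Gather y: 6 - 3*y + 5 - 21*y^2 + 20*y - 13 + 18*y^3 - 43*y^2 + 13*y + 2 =18*y^3 - 64*y^2 + 30*y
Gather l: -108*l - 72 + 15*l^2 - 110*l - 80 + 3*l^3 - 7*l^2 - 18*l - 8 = 3*l^3 + 8*l^2 - 236*l - 160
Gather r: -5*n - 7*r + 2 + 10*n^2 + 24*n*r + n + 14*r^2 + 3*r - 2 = 10*n^2 - 4*n + 14*r^2 + r*(24*n - 4)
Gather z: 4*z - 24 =4*z - 24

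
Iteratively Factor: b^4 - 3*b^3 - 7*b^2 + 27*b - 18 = (b - 2)*(b^3 - b^2 - 9*b + 9) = (b - 2)*(b - 1)*(b^2 - 9) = (b - 2)*(b - 1)*(b + 3)*(b - 3)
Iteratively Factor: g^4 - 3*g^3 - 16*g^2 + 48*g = (g - 4)*(g^3 + g^2 - 12*g) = g*(g - 4)*(g^2 + g - 12) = g*(g - 4)*(g - 3)*(g + 4)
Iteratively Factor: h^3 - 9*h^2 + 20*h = (h - 5)*(h^2 - 4*h) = (h - 5)*(h - 4)*(h)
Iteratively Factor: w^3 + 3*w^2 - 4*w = (w - 1)*(w^2 + 4*w) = w*(w - 1)*(w + 4)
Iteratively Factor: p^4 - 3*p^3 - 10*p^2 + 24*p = (p)*(p^3 - 3*p^2 - 10*p + 24) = p*(p - 2)*(p^2 - p - 12) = p*(p - 4)*(p - 2)*(p + 3)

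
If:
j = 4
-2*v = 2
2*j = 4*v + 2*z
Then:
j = 4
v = -1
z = 6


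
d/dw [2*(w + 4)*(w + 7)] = 4*w + 22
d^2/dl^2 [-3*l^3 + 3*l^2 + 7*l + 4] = 6 - 18*l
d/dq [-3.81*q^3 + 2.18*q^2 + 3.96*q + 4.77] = -11.43*q^2 + 4.36*q + 3.96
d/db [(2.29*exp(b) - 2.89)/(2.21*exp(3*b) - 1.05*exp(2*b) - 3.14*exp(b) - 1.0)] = (-10.1218*exp(3*b) + 21.5652*exp(2*b) - 6.069*exp(b) - 11.3646)*exp(b)/(4.8841*exp(6*b) - 4.641*exp(5*b) - 12.7763*exp(4*b) + 2.174*exp(3*b) + 11.9596*exp(2*b) + 6.28*exp(b) + 1.0)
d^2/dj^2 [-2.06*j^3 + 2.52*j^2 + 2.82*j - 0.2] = 5.04 - 12.36*j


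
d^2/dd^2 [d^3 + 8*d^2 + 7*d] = 6*d + 16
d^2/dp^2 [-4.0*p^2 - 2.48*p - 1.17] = -8.00000000000000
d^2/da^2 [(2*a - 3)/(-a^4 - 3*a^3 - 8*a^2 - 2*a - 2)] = 2*(-(2*a - 3)*(4*a^3 + 9*a^2 + 16*a + 2)^2 + (8*a^3 + 18*a^2 + 32*a + (2*a - 3)*(6*a^2 + 9*a + 8) + 4)*(a^4 + 3*a^3 + 8*a^2 + 2*a + 2))/(a^4 + 3*a^3 + 8*a^2 + 2*a + 2)^3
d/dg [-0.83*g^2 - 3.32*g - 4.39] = -1.66*g - 3.32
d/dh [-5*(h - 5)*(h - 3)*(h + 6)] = -15*h^2 + 20*h + 165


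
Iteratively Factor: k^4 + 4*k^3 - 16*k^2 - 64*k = (k)*(k^3 + 4*k^2 - 16*k - 64) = k*(k - 4)*(k^2 + 8*k + 16) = k*(k - 4)*(k + 4)*(k + 4)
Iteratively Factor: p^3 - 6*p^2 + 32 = (p + 2)*(p^2 - 8*p + 16) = (p - 4)*(p + 2)*(p - 4)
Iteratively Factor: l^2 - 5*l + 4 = (l - 4)*(l - 1)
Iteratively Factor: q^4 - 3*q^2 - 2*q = (q - 2)*(q^3 + 2*q^2 + q) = (q - 2)*(q + 1)*(q^2 + q) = (q - 2)*(q + 1)^2*(q)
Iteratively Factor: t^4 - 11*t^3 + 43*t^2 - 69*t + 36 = (t - 3)*(t^3 - 8*t^2 + 19*t - 12) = (t - 3)^2*(t^2 - 5*t + 4) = (t - 4)*(t - 3)^2*(t - 1)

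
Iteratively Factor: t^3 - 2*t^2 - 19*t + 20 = (t - 5)*(t^2 + 3*t - 4) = (t - 5)*(t - 1)*(t + 4)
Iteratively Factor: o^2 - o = (o - 1)*(o)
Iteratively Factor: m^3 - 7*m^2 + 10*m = (m - 5)*(m^2 - 2*m) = (m - 5)*(m - 2)*(m)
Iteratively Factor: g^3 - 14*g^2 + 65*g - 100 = (g - 4)*(g^2 - 10*g + 25) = (g - 5)*(g - 4)*(g - 5)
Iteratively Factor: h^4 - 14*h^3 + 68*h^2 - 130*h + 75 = (h - 3)*(h^3 - 11*h^2 + 35*h - 25) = (h - 5)*(h - 3)*(h^2 - 6*h + 5) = (h - 5)^2*(h - 3)*(h - 1)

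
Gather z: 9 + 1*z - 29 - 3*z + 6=-2*z - 14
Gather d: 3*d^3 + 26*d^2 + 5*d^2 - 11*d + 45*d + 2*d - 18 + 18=3*d^3 + 31*d^2 + 36*d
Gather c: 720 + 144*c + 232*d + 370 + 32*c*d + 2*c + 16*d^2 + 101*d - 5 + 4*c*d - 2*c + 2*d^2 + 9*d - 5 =c*(36*d + 144) + 18*d^2 + 342*d + 1080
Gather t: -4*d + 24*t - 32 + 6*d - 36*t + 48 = 2*d - 12*t + 16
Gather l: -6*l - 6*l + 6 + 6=12 - 12*l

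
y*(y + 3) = y^2 + 3*y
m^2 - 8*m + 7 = (m - 7)*(m - 1)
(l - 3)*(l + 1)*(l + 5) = l^3 + 3*l^2 - 13*l - 15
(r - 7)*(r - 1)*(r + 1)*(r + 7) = r^4 - 50*r^2 + 49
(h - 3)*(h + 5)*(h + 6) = h^3 + 8*h^2 - 3*h - 90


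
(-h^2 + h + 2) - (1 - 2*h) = -h^2 + 3*h + 1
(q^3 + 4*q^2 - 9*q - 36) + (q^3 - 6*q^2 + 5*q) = 2*q^3 - 2*q^2 - 4*q - 36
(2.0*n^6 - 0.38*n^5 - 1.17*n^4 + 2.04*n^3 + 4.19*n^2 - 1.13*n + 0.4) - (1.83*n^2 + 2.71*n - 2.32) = 2.0*n^6 - 0.38*n^5 - 1.17*n^4 + 2.04*n^3 + 2.36*n^2 - 3.84*n + 2.72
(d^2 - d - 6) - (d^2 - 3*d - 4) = 2*d - 2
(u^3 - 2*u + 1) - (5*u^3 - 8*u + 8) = -4*u^3 + 6*u - 7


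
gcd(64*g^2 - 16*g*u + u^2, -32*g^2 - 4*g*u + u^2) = -8*g + u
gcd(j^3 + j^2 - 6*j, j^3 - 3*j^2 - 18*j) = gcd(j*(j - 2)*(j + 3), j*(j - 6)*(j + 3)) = j^2 + 3*j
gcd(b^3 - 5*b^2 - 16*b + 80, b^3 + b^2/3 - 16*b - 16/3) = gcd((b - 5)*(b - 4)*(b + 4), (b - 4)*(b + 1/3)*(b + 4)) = b^2 - 16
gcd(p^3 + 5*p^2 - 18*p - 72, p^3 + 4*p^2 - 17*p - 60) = p^2 - p - 12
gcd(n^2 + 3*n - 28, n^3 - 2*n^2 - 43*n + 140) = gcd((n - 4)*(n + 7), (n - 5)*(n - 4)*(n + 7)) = n^2 + 3*n - 28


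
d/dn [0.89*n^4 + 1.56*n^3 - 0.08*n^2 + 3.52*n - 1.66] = 3.56*n^3 + 4.68*n^2 - 0.16*n + 3.52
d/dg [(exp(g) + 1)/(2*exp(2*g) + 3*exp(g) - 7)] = (-(exp(g) + 1)*(4*exp(g) + 3) + 2*exp(2*g) + 3*exp(g) - 7)*exp(g)/(2*exp(2*g) + 3*exp(g) - 7)^2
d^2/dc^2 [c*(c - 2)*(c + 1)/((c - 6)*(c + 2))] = 4*(11*c^3 + 54*c^2 + 180*c - 24)/(c^6 - 12*c^5 + 12*c^4 + 224*c^3 - 144*c^2 - 1728*c - 1728)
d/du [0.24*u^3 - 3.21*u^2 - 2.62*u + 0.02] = 0.72*u^2 - 6.42*u - 2.62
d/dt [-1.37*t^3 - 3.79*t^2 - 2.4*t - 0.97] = -4.11*t^2 - 7.58*t - 2.4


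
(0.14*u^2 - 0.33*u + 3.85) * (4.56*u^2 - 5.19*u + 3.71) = 0.6384*u^4 - 2.2314*u^3 + 19.7881*u^2 - 21.2058*u + 14.2835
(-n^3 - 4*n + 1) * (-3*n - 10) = 3*n^4 + 10*n^3 + 12*n^2 + 37*n - 10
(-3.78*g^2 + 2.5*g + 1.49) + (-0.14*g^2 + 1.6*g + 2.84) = -3.92*g^2 + 4.1*g + 4.33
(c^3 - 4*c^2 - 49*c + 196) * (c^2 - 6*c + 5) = c^5 - 10*c^4 - 20*c^3 + 470*c^2 - 1421*c + 980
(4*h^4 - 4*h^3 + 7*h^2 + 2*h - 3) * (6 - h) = -4*h^5 + 28*h^4 - 31*h^3 + 40*h^2 + 15*h - 18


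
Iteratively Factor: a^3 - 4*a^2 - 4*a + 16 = (a - 2)*(a^2 - 2*a - 8) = (a - 4)*(a - 2)*(a + 2)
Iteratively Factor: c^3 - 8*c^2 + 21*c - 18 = (c - 2)*(c^2 - 6*c + 9) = (c - 3)*(c - 2)*(c - 3)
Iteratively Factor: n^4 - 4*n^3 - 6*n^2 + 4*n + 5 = (n + 1)*(n^3 - 5*n^2 - n + 5) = (n - 5)*(n + 1)*(n^2 - 1) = (n - 5)*(n + 1)^2*(n - 1)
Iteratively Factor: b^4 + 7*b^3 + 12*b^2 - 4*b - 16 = (b + 4)*(b^3 + 3*b^2 - 4) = (b + 2)*(b + 4)*(b^2 + b - 2) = (b - 1)*(b + 2)*(b + 4)*(b + 2)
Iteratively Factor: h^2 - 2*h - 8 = (h + 2)*(h - 4)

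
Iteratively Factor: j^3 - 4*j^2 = (j)*(j^2 - 4*j) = j*(j - 4)*(j)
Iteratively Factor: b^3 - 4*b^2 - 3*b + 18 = (b + 2)*(b^2 - 6*b + 9) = (b - 3)*(b + 2)*(b - 3)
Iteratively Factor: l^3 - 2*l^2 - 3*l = (l)*(l^2 - 2*l - 3) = l*(l + 1)*(l - 3)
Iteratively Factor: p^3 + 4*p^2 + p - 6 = (p + 3)*(p^2 + p - 2) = (p + 2)*(p + 3)*(p - 1)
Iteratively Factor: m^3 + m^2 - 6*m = (m + 3)*(m^2 - 2*m) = (m - 2)*(m + 3)*(m)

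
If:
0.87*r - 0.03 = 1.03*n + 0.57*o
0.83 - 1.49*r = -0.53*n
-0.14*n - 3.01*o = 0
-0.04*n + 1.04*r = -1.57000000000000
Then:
No Solution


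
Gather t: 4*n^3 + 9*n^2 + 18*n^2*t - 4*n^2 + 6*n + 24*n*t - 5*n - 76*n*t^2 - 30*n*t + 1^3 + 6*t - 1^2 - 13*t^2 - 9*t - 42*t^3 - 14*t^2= 4*n^3 + 5*n^2 + n - 42*t^3 + t^2*(-76*n - 27) + t*(18*n^2 - 6*n - 3)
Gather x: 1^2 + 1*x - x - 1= 0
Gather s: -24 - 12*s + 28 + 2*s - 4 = -10*s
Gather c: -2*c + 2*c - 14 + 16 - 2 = 0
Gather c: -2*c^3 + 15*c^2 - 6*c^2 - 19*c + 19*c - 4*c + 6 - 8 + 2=-2*c^3 + 9*c^2 - 4*c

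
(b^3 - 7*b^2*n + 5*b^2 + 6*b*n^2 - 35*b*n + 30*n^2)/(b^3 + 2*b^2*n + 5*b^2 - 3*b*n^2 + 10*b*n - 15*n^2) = (b - 6*n)/(b + 3*n)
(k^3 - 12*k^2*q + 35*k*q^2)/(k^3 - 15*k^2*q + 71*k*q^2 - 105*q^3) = k/(k - 3*q)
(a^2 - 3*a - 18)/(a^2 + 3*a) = (a - 6)/a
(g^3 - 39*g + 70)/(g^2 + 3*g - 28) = (g^2 - 7*g + 10)/(g - 4)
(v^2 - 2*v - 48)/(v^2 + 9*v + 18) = (v - 8)/(v + 3)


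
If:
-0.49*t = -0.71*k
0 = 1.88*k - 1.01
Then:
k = 0.54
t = 0.78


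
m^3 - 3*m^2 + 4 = (m - 2)^2*(m + 1)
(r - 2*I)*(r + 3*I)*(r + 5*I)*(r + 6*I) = r^4 + 12*I*r^3 - 35*r^2 + 36*I*r - 180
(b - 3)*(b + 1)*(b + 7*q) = b^3 + 7*b^2*q - 2*b^2 - 14*b*q - 3*b - 21*q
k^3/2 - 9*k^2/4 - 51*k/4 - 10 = (k/2 + 1/2)*(k - 8)*(k + 5/2)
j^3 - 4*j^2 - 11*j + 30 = (j - 5)*(j - 2)*(j + 3)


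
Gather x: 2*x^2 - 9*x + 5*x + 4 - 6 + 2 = 2*x^2 - 4*x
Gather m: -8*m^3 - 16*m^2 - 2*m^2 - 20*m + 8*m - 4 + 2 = -8*m^3 - 18*m^2 - 12*m - 2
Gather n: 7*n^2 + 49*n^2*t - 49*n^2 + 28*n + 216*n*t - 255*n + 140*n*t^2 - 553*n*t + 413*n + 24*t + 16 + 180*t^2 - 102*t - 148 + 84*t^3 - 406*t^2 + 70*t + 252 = n^2*(49*t - 42) + n*(140*t^2 - 337*t + 186) + 84*t^3 - 226*t^2 - 8*t + 120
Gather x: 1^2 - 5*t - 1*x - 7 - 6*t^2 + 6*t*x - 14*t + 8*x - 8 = -6*t^2 - 19*t + x*(6*t + 7) - 14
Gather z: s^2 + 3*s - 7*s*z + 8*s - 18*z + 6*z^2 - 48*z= s^2 + 11*s + 6*z^2 + z*(-7*s - 66)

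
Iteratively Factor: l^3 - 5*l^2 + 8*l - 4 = (l - 1)*(l^2 - 4*l + 4) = (l - 2)*(l - 1)*(l - 2)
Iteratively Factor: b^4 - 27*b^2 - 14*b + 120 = (b - 5)*(b^3 + 5*b^2 - 2*b - 24) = (b - 5)*(b + 4)*(b^2 + b - 6) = (b - 5)*(b - 2)*(b + 4)*(b + 3)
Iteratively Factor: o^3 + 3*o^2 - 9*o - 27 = (o - 3)*(o^2 + 6*o + 9) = (o - 3)*(o + 3)*(o + 3)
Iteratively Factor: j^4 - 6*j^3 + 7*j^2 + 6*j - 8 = (j - 2)*(j^3 - 4*j^2 - j + 4) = (j - 2)*(j + 1)*(j^2 - 5*j + 4) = (j - 2)*(j - 1)*(j + 1)*(j - 4)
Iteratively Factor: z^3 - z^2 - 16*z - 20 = (z + 2)*(z^2 - 3*z - 10) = (z - 5)*(z + 2)*(z + 2)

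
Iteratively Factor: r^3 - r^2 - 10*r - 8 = (r + 2)*(r^2 - 3*r - 4) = (r + 1)*(r + 2)*(r - 4)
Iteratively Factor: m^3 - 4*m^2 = (m)*(m^2 - 4*m) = m^2*(m - 4)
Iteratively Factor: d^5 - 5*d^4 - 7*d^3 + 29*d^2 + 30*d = (d)*(d^4 - 5*d^3 - 7*d^2 + 29*d + 30) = d*(d + 1)*(d^3 - 6*d^2 - d + 30) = d*(d + 1)*(d + 2)*(d^2 - 8*d + 15) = d*(d - 3)*(d + 1)*(d + 2)*(d - 5)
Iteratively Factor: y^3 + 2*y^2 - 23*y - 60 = (y + 4)*(y^2 - 2*y - 15) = (y + 3)*(y + 4)*(y - 5)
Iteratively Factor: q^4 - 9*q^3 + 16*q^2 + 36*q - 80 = (q - 5)*(q^3 - 4*q^2 - 4*q + 16) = (q - 5)*(q - 2)*(q^2 - 2*q - 8) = (q - 5)*(q - 4)*(q - 2)*(q + 2)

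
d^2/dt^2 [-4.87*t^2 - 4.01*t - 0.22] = -9.74000000000000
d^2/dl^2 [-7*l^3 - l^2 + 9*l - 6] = -42*l - 2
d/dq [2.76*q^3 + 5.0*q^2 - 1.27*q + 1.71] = 8.28*q^2 + 10.0*q - 1.27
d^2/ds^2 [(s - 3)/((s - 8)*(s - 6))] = 2*(s^3 - 9*s^2 - 18*s + 228)/(s^6 - 42*s^5 + 732*s^4 - 6776*s^3 + 35136*s^2 - 96768*s + 110592)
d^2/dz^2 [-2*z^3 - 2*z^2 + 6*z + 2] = -12*z - 4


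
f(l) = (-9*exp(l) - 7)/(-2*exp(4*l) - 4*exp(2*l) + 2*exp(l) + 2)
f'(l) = (-9*exp(l) - 7)*(8*exp(4*l) + 8*exp(2*l) - 2*exp(l))/(-2*exp(4*l) - 4*exp(2*l) + 2*exp(l) + 2)^2 - 9*exp(l)/(-2*exp(4*l) - 4*exp(2*l) + 2*exp(l) + 2)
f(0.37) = 1.63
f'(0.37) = -5.46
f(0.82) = 0.41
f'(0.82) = -1.21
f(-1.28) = -4.25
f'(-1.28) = -1.33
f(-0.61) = -6.87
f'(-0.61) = -10.65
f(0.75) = 0.50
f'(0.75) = -1.50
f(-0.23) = -53.02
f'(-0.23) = -1347.73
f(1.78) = 0.02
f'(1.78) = -0.07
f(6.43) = 0.00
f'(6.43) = -0.00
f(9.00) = 0.00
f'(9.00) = 0.00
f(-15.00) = -3.50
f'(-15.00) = 0.00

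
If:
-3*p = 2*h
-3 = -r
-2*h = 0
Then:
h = 0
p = 0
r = 3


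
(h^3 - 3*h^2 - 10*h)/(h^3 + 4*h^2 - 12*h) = (h^2 - 3*h - 10)/(h^2 + 4*h - 12)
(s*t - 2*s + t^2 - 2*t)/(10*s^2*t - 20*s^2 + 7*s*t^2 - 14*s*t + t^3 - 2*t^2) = (s + t)/(10*s^2 + 7*s*t + t^2)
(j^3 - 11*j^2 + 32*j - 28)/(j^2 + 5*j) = (j^3 - 11*j^2 + 32*j - 28)/(j*(j + 5))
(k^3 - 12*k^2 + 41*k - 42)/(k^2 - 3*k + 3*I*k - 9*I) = (k^2 - 9*k + 14)/(k + 3*I)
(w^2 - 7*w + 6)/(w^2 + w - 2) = (w - 6)/(w + 2)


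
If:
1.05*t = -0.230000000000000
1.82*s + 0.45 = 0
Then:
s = -0.25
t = -0.22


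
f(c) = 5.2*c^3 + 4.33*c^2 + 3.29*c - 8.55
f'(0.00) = 3.29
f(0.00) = -8.55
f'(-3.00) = 117.71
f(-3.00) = -119.85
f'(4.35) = 336.15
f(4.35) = 515.72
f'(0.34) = 8.04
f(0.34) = -6.73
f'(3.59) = 235.43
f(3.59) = 299.66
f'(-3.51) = 165.09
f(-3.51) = -191.62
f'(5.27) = 482.19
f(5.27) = 890.13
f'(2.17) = 95.54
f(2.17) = 72.11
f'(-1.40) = 21.74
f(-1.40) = -18.94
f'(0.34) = 8.04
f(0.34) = -6.73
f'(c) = 15.6*c^2 + 8.66*c + 3.29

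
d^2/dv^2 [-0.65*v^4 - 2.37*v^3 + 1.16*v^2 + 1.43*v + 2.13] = -7.8*v^2 - 14.22*v + 2.32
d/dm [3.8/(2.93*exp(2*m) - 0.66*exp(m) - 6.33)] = (2.508 - 22.268*exp(m))*exp(m)/(-2.93*exp(2*m) + 0.66*exp(m) + 6.33)^2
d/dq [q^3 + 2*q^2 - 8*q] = 3*q^2 + 4*q - 8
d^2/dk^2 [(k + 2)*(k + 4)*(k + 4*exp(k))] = 4*k^2*exp(k) + 40*k*exp(k) + 6*k + 88*exp(k) + 12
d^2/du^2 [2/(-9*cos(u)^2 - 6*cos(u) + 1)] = 3*(216*sin(u)^4 - 156*sin(u)^2 - 131*cos(u) + 27*cos(3*u) - 120)/(-9*sin(u)^2 + 6*cos(u) + 8)^3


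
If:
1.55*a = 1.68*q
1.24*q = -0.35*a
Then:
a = 0.00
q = 0.00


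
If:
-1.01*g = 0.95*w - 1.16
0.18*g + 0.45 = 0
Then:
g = -2.50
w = 3.88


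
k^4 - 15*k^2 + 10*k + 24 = (k - 3)*(k - 2)*(k + 1)*(k + 4)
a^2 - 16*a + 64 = (a - 8)^2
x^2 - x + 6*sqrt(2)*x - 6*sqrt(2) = (x - 1)*(x + 6*sqrt(2))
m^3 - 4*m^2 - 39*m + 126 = (m - 7)*(m - 3)*(m + 6)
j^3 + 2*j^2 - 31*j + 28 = (j - 4)*(j - 1)*(j + 7)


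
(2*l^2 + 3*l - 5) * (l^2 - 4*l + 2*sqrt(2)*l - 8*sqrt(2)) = 2*l^4 - 5*l^3 + 4*sqrt(2)*l^3 - 17*l^2 - 10*sqrt(2)*l^2 - 34*sqrt(2)*l + 20*l + 40*sqrt(2)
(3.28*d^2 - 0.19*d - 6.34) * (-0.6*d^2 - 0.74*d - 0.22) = -1.968*d^4 - 2.3132*d^3 + 3.223*d^2 + 4.7334*d + 1.3948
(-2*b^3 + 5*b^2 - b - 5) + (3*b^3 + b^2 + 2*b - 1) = b^3 + 6*b^2 + b - 6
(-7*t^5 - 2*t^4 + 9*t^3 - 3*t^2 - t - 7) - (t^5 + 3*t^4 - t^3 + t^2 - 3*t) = -8*t^5 - 5*t^4 + 10*t^3 - 4*t^2 + 2*t - 7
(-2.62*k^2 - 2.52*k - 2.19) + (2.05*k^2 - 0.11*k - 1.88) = -0.57*k^2 - 2.63*k - 4.07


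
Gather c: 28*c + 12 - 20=28*c - 8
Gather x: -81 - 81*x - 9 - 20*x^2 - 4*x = -20*x^2 - 85*x - 90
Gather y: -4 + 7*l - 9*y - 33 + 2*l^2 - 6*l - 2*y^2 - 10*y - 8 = 2*l^2 + l - 2*y^2 - 19*y - 45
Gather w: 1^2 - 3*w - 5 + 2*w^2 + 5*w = 2*w^2 + 2*w - 4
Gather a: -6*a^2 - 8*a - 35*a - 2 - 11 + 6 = -6*a^2 - 43*a - 7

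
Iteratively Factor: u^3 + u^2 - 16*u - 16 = (u - 4)*(u^2 + 5*u + 4) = (u - 4)*(u + 1)*(u + 4)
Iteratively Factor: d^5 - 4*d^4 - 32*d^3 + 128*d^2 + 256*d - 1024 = (d - 4)*(d^4 - 32*d^2 + 256) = (d - 4)^2*(d^3 + 4*d^2 - 16*d - 64) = (d - 4)^3*(d^2 + 8*d + 16) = (d - 4)^3*(d + 4)*(d + 4)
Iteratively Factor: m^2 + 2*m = (m + 2)*(m)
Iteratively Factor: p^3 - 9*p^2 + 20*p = (p - 4)*(p^2 - 5*p) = (p - 5)*(p - 4)*(p)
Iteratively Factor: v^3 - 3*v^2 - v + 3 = (v + 1)*(v^2 - 4*v + 3) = (v - 1)*(v + 1)*(v - 3)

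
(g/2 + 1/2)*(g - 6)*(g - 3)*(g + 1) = g^4/2 - 7*g^3/2 + g^2/2 + 27*g/2 + 9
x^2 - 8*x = x*(x - 8)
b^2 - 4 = (b - 2)*(b + 2)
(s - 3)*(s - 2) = s^2 - 5*s + 6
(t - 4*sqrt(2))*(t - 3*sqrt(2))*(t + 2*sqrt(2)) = t^3 - 5*sqrt(2)*t^2 - 4*t + 48*sqrt(2)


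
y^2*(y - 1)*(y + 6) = y^4 + 5*y^3 - 6*y^2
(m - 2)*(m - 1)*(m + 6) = m^3 + 3*m^2 - 16*m + 12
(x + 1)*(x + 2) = x^2 + 3*x + 2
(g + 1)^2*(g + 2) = g^3 + 4*g^2 + 5*g + 2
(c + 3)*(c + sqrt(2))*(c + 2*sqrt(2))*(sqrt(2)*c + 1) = sqrt(2)*c^4 + 3*sqrt(2)*c^3 + 7*c^3 + 7*sqrt(2)*c^2 + 21*c^2 + 4*c + 21*sqrt(2)*c + 12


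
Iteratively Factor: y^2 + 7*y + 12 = (y + 4)*(y + 3)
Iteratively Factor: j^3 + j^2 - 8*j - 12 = (j - 3)*(j^2 + 4*j + 4) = (j - 3)*(j + 2)*(j + 2)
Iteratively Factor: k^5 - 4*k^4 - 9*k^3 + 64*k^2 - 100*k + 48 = (k - 1)*(k^4 - 3*k^3 - 12*k^2 + 52*k - 48) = (k - 3)*(k - 1)*(k^3 - 12*k + 16) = (k - 3)*(k - 2)*(k - 1)*(k^2 + 2*k - 8) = (k - 3)*(k - 2)*(k - 1)*(k + 4)*(k - 2)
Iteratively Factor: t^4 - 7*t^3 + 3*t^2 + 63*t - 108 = (t - 3)*(t^3 - 4*t^2 - 9*t + 36) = (t - 4)*(t - 3)*(t^2 - 9) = (t - 4)*(t - 3)*(t + 3)*(t - 3)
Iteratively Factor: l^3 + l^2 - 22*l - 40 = (l + 2)*(l^2 - l - 20) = (l - 5)*(l + 2)*(l + 4)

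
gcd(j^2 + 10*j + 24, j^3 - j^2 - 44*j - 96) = j + 4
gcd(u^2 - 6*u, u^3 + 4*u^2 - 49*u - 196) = 1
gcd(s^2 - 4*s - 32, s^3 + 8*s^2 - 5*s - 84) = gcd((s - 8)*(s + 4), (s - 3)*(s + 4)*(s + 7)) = s + 4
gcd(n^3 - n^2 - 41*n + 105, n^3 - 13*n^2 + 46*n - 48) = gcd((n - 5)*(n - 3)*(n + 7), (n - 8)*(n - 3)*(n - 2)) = n - 3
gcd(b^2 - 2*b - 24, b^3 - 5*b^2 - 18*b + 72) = b^2 - 2*b - 24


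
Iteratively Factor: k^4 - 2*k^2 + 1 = (k + 1)*(k^3 - k^2 - k + 1) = (k - 1)*(k + 1)*(k^2 - 1) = (k - 1)*(k + 1)^2*(k - 1)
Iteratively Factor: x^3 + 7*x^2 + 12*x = (x + 4)*(x^2 + 3*x) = (x + 3)*(x + 4)*(x)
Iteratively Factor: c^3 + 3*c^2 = (c + 3)*(c^2) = c*(c + 3)*(c)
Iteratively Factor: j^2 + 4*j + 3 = (j + 3)*(j + 1)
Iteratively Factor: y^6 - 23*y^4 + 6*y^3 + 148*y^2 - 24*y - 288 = (y - 3)*(y^5 + 3*y^4 - 14*y^3 - 36*y^2 + 40*y + 96) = (y - 3)*(y + 4)*(y^4 - y^3 - 10*y^2 + 4*y + 24) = (y - 3)^2*(y + 4)*(y^3 + 2*y^2 - 4*y - 8) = (y - 3)^2*(y + 2)*(y + 4)*(y^2 - 4) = (y - 3)^2*(y - 2)*(y + 2)*(y + 4)*(y + 2)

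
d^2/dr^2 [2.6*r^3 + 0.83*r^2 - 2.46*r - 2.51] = 15.6*r + 1.66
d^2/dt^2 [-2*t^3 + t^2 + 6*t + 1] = 2 - 12*t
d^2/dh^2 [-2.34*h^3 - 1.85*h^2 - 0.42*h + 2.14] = -14.04*h - 3.7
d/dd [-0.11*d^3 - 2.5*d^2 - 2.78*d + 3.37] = -0.33*d^2 - 5.0*d - 2.78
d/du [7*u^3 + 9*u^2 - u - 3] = 21*u^2 + 18*u - 1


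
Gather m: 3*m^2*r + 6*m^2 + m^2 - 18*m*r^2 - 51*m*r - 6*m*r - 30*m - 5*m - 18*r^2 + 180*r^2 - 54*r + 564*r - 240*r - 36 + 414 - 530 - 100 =m^2*(3*r + 7) + m*(-18*r^2 - 57*r - 35) + 162*r^2 + 270*r - 252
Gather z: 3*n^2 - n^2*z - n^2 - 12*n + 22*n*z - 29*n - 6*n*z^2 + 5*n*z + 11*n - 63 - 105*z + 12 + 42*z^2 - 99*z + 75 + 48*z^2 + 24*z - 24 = 2*n^2 - 30*n + z^2*(90 - 6*n) + z*(-n^2 + 27*n - 180)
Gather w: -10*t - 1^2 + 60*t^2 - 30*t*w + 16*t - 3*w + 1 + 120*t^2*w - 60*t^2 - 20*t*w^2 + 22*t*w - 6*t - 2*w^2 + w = w^2*(-20*t - 2) + w*(120*t^2 - 8*t - 2)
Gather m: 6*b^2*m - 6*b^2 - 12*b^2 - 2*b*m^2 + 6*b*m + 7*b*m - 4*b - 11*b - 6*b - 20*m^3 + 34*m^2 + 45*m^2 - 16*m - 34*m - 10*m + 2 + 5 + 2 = -18*b^2 - 21*b - 20*m^3 + m^2*(79 - 2*b) + m*(6*b^2 + 13*b - 60) + 9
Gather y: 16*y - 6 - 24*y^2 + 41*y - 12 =-24*y^2 + 57*y - 18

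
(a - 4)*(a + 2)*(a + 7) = a^3 + 5*a^2 - 22*a - 56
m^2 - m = m*(m - 1)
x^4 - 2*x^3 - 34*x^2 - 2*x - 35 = (x - 7)*(x + 5)*(x - I)*(x + I)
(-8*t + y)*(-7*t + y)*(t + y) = 56*t^3 + 41*t^2*y - 14*t*y^2 + y^3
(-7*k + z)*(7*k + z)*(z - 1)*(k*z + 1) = -49*k^3*z^2 + 49*k^3*z - 49*k^2*z + 49*k^2 + k*z^4 - k*z^3 + z^3 - z^2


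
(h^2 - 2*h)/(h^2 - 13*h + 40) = h*(h - 2)/(h^2 - 13*h + 40)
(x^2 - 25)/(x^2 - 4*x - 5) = (x + 5)/(x + 1)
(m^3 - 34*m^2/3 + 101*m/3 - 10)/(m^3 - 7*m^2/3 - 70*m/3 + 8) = (m - 5)/(m + 4)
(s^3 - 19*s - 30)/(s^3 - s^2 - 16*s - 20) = (s + 3)/(s + 2)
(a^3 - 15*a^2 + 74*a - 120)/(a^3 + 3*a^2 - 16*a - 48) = (a^2 - 11*a + 30)/(a^2 + 7*a + 12)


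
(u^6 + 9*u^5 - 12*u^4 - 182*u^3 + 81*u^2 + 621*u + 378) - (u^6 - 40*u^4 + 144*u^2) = 9*u^5 + 28*u^4 - 182*u^3 - 63*u^2 + 621*u + 378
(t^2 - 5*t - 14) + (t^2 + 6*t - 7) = 2*t^2 + t - 21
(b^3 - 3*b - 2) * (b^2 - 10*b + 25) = b^5 - 10*b^4 + 22*b^3 + 28*b^2 - 55*b - 50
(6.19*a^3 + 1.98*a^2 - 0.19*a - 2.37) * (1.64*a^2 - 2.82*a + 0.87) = 10.1516*a^5 - 14.2086*a^4 - 0.5099*a^3 - 1.6284*a^2 + 6.5181*a - 2.0619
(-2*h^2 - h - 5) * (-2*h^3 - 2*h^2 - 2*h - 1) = 4*h^5 + 6*h^4 + 16*h^3 + 14*h^2 + 11*h + 5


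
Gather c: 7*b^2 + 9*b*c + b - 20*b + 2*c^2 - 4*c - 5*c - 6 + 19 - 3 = 7*b^2 - 19*b + 2*c^2 + c*(9*b - 9) + 10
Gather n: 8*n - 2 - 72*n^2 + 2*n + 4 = -72*n^2 + 10*n + 2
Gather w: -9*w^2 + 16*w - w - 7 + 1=-9*w^2 + 15*w - 6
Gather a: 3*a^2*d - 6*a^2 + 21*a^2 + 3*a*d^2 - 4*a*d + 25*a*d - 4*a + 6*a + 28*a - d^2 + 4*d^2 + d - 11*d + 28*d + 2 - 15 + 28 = a^2*(3*d + 15) + a*(3*d^2 + 21*d + 30) + 3*d^2 + 18*d + 15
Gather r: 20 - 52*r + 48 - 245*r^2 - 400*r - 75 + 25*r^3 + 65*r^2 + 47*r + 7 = 25*r^3 - 180*r^2 - 405*r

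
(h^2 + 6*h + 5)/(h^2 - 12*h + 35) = (h^2 + 6*h + 5)/(h^2 - 12*h + 35)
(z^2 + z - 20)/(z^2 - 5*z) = (z^2 + z - 20)/(z*(z - 5))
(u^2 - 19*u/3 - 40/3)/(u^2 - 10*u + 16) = (u + 5/3)/(u - 2)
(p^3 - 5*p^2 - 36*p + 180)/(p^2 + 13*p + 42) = (p^2 - 11*p + 30)/(p + 7)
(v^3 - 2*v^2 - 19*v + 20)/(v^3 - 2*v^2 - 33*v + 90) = (v^2 + 3*v - 4)/(v^2 + 3*v - 18)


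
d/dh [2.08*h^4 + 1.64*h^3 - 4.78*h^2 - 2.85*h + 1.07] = 8.32*h^3 + 4.92*h^2 - 9.56*h - 2.85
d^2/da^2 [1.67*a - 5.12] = 0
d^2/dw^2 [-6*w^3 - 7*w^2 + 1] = -36*w - 14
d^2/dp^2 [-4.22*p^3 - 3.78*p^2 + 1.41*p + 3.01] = -25.32*p - 7.56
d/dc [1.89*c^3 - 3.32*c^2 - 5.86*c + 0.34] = 5.67*c^2 - 6.64*c - 5.86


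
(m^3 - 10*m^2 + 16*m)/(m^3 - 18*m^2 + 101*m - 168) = m*(m - 2)/(m^2 - 10*m + 21)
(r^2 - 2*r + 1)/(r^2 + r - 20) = (r^2 - 2*r + 1)/(r^2 + r - 20)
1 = 1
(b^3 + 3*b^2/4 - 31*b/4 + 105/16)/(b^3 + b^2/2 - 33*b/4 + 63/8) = (4*b - 5)/(2*(2*b - 3))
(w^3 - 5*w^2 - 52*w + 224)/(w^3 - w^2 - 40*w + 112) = (w - 8)/(w - 4)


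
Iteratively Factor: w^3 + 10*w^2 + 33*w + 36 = (w + 3)*(w^2 + 7*w + 12) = (w + 3)^2*(w + 4)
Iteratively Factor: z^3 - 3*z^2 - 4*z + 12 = (z - 2)*(z^2 - z - 6) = (z - 3)*(z - 2)*(z + 2)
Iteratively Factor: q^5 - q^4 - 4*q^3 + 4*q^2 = (q)*(q^4 - q^3 - 4*q^2 + 4*q) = q^2*(q^3 - q^2 - 4*q + 4) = q^2*(q - 1)*(q^2 - 4) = q^2*(q - 2)*(q - 1)*(q + 2)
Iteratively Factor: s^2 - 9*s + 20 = (s - 5)*(s - 4)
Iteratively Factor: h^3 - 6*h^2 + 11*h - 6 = (h - 3)*(h^2 - 3*h + 2) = (h - 3)*(h - 2)*(h - 1)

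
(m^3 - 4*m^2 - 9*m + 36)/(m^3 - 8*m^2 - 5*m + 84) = (m - 3)/(m - 7)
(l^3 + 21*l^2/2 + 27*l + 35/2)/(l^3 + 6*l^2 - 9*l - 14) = (l + 5/2)/(l - 2)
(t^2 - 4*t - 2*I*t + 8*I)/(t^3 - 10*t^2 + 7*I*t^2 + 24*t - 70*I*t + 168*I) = (t - 2*I)/(t^2 + t*(-6 + 7*I) - 42*I)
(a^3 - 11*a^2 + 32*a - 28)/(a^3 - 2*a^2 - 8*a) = (-a^3 + 11*a^2 - 32*a + 28)/(a*(-a^2 + 2*a + 8))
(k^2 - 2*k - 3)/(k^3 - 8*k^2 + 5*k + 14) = (k - 3)/(k^2 - 9*k + 14)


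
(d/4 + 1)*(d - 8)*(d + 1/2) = d^3/4 - 7*d^2/8 - 17*d/2 - 4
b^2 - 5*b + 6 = (b - 3)*(b - 2)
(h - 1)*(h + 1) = h^2 - 1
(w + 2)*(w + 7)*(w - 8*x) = w^3 - 8*w^2*x + 9*w^2 - 72*w*x + 14*w - 112*x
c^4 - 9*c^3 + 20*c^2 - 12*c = c*(c - 6)*(c - 2)*(c - 1)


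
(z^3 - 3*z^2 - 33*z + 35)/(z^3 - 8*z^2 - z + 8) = (z^2 - 2*z - 35)/(z^2 - 7*z - 8)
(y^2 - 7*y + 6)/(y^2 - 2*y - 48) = (-y^2 + 7*y - 6)/(-y^2 + 2*y + 48)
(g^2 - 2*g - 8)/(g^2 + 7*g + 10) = (g - 4)/(g + 5)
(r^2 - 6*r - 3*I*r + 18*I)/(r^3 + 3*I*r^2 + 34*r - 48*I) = (r - 6)/(r^2 + 6*I*r + 16)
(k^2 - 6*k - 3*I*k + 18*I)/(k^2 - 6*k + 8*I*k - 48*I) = (k - 3*I)/(k + 8*I)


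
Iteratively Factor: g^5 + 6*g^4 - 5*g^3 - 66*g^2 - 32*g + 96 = (g - 1)*(g^4 + 7*g^3 + 2*g^2 - 64*g - 96) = (g - 3)*(g - 1)*(g^3 + 10*g^2 + 32*g + 32) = (g - 3)*(g - 1)*(g + 2)*(g^2 + 8*g + 16) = (g - 3)*(g - 1)*(g + 2)*(g + 4)*(g + 4)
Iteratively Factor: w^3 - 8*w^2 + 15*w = (w - 3)*(w^2 - 5*w) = w*(w - 3)*(w - 5)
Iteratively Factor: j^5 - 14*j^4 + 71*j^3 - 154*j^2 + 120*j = (j)*(j^4 - 14*j^3 + 71*j^2 - 154*j + 120) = j*(j - 4)*(j^3 - 10*j^2 + 31*j - 30) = j*(j - 4)*(j - 3)*(j^2 - 7*j + 10) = j*(j - 4)*(j - 3)*(j - 2)*(j - 5)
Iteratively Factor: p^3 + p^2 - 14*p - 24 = (p - 4)*(p^2 + 5*p + 6) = (p - 4)*(p + 2)*(p + 3)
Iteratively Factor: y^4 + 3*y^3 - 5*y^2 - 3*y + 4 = (y + 1)*(y^3 + 2*y^2 - 7*y + 4) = (y - 1)*(y + 1)*(y^2 + 3*y - 4) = (y - 1)*(y + 1)*(y + 4)*(y - 1)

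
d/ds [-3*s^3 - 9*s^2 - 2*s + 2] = -9*s^2 - 18*s - 2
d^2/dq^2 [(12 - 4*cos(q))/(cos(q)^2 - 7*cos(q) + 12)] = 4*(cos(q)^2 + 4*cos(q) - 2)/(cos(q) - 4)^3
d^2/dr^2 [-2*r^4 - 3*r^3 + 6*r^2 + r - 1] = -24*r^2 - 18*r + 12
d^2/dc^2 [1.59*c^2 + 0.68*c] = 3.18000000000000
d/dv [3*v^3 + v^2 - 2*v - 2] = 9*v^2 + 2*v - 2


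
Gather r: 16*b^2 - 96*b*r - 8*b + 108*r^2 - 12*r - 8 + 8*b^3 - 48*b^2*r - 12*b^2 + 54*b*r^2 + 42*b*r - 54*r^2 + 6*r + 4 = 8*b^3 + 4*b^2 - 8*b + r^2*(54*b + 54) + r*(-48*b^2 - 54*b - 6) - 4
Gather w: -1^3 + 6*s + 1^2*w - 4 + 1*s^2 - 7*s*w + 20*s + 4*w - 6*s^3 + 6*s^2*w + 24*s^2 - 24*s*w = -6*s^3 + 25*s^2 + 26*s + w*(6*s^2 - 31*s + 5) - 5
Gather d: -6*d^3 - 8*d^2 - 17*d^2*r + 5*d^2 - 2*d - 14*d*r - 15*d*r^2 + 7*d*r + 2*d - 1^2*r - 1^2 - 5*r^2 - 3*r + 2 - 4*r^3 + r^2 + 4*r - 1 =-6*d^3 + d^2*(-17*r - 3) + d*(-15*r^2 - 7*r) - 4*r^3 - 4*r^2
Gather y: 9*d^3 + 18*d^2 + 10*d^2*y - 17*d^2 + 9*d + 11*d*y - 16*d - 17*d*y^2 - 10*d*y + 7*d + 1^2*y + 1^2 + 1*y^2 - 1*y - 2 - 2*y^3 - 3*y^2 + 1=9*d^3 + d^2 - 2*y^3 + y^2*(-17*d - 2) + y*(10*d^2 + d)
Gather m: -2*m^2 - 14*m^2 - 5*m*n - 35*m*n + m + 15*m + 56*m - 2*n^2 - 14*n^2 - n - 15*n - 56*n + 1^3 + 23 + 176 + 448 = -16*m^2 + m*(72 - 40*n) - 16*n^2 - 72*n + 648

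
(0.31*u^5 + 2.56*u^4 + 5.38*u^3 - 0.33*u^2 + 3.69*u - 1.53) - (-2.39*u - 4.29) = 0.31*u^5 + 2.56*u^4 + 5.38*u^3 - 0.33*u^2 + 6.08*u + 2.76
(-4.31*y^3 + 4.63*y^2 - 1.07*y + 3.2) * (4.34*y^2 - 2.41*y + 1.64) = -18.7054*y^5 + 30.4813*y^4 - 22.8705*y^3 + 24.0599*y^2 - 9.4668*y + 5.248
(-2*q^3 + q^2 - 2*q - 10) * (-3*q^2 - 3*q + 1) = 6*q^5 + 3*q^4 + q^3 + 37*q^2 + 28*q - 10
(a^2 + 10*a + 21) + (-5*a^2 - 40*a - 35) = -4*a^2 - 30*a - 14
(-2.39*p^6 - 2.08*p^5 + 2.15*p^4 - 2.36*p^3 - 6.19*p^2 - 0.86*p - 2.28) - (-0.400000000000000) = -2.39*p^6 - 2.08*p^5 + 2.15*p^4 - 2.36*p^3 - 6.19*p^2 - 0.86*p - 1.88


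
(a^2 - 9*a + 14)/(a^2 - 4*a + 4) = (a - 7)/(a - 2)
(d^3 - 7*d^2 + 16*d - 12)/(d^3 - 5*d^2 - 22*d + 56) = (d^2 - 5*d + 6)/(d^2 - 3*d - 28)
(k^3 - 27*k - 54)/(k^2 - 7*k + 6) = (k^2 + 6*k + 9)/(k - 1)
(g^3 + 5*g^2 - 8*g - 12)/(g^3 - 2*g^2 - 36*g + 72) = (g + 1)/(g - 6)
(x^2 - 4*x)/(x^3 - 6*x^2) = (x - 4)/(x*(x - 6))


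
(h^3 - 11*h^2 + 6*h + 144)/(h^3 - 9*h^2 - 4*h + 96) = (h - 6)/(h - 4)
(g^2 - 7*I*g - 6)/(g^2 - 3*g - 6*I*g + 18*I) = (g - I)/(g - 3)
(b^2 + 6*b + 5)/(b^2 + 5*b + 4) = (b + 5)/(b + 4)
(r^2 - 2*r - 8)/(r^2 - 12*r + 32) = (r + 2)/(r - 8)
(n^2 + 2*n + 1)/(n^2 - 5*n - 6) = (n + 1)/(n - 6)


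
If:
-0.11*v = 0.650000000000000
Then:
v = -5.91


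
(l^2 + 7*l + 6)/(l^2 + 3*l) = (l^2 + 7*l + 6)/(l*(l + 3))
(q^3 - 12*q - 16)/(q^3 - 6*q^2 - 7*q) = (-q^3 + 12*q + 16)/(q*(-q^2 + 6*q + 7))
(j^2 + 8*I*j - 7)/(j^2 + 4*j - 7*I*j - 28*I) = (j^2 + 8*I*j - 7)/(j^2 + j*(4 - 7*I) - 28*I)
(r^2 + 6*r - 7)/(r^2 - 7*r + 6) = (r + 7)/(r - 6)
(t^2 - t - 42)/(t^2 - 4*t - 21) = (t + 6)/(t + 3)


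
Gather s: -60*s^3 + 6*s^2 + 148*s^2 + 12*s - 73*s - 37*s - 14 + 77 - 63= -60*s^3 + 154*s^2 - 98*s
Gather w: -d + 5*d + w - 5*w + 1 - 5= 4*d - 4*w - 4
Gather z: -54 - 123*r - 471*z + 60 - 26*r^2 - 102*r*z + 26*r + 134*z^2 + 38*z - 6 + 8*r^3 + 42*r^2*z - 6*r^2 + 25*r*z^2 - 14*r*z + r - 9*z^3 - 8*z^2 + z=8*r^3 - 32*r^2 - 96*r - 9*z^3 + z^2*(25*r + 126) + z*(42*r^2 - 116*r - 432)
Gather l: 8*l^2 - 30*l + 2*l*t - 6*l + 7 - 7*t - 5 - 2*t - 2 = 8*l^2 + l*(2*t - 36) - 9*t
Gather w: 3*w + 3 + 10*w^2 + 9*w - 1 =10*w^2 + 12*w + 2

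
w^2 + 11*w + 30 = (w + 5)*(w + 6)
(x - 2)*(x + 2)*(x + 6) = x^3 + 6*x^2 - 4*x - 24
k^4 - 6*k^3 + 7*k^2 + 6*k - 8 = (k - 4)*(k - 2)*(k - 1)*(k + 1)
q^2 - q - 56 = (q - 8)*(q + 7)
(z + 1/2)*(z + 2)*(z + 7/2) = z^3 + 6*z^2 + 39*z/4 + 7/2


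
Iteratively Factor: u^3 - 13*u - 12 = (u + 1)*(u^2 - u - 12) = (u - 4)*(u + 1)*(u + 3)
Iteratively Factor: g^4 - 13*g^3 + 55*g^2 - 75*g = (g - 3)*(g^3 - 10*g^2 + 25*g) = g*(g - 3)*(g^2 - 10*g + 25) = g*(g - 5)*(g - 3)*(g - 5)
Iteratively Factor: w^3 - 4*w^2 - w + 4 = (w - 4)*(w^2 - 1) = (w - 4)*(w + 1)*(w - 1)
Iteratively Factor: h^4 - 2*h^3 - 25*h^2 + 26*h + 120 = (h + 2)*(h^3 - 4*h^2 - 17*h + 60) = (h + 2)*(h + 4)*(h^2 - 8*h + 15) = (h - 3)*(h + 2)*(h + 4)*(h - 5)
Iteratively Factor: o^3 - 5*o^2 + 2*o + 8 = (o - 2)*(o^2 - 3*o - 4) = (o - 4)*(o - 2)*(o + 1)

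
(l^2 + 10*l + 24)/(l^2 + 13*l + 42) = (l + 4)/(l + 7)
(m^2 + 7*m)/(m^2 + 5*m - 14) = m/(m - 2)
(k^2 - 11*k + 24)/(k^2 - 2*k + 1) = (k^2 - 11*k + 24)/(k^2 - 2*k + 1)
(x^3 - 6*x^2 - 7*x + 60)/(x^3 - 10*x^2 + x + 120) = (x - 4)/(x - 8)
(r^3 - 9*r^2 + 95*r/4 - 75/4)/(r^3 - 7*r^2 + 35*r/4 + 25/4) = (2*r - 3)/(2*r + 1)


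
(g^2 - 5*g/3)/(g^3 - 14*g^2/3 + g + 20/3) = g/(g^2 - 3*g - 4)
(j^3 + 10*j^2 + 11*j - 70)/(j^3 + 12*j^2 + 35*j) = (j - 2)/j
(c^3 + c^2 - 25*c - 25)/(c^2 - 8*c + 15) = (c^2 + 6*c + 5)/(c - 3)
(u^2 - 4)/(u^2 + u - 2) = (u - 2)/(u - 1)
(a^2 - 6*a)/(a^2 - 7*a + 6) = a/(a - 1)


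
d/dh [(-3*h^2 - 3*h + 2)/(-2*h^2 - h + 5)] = (-3*h^2 - 22*h - 13)/(4*h^4 + 4*h^3 - 19*h^2 - 10*h + 25)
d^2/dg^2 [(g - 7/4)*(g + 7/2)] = 2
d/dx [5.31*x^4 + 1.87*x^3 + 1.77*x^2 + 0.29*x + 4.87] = 21.24*x^3 + 5.61*x^2 + 3.54*x + 0.29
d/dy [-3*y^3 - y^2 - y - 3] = -9*y^2 - 2*y - 1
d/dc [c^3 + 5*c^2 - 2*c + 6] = 3*c^2 + 10*c - 2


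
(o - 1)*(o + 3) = o^2 + 2*o - 3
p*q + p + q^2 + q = (p + q)*(q + 1)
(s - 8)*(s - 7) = s^2 - 15*s + 56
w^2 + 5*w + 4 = (w + 1)*(w + 4)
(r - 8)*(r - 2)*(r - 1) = r^3 - 11*r^2 + 26*r - 16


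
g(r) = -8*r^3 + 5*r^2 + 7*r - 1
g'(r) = -24*r^2 + 10*r + 7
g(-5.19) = 1215.74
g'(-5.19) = -691.37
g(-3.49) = 375.54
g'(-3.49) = -320.22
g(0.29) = 1.26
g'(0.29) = 7.88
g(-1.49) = 26.13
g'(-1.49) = -61.18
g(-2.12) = 82.86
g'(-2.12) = -122.07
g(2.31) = -56.76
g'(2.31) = -97.97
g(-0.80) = 0.70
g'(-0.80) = -16.36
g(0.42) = 2.23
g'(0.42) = 6.97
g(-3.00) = 239.00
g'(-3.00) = -239.00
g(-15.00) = 28019.00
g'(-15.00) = -5543.00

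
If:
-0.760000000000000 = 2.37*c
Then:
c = -0.32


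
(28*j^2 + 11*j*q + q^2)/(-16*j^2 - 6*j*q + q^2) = (28*j^2 + 11*j*q + q^2)/(-16*j^2 - 6*j*q + q^2)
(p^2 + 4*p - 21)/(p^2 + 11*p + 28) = (p - 3)/(p + 4)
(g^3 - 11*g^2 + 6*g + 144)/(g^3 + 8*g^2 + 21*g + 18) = (g^2 - 14*g + 48)/(g^2 + 5*g + 6)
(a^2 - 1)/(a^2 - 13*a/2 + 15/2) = 2*(a^2 - 1)/(2*a^2 - 13*a + 15)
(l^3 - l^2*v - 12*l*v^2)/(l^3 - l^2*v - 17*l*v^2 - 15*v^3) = l*(-l + 4*v)/(-l^2 + 4*l*v + 5*v^2)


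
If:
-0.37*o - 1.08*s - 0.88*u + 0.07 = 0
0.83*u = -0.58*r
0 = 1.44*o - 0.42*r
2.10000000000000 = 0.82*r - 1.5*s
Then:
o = 5.53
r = 18.97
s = 8.97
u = -13.26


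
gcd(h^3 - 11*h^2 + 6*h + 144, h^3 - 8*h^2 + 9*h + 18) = h - 6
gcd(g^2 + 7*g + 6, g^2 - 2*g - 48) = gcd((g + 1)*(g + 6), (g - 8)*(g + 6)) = g + 6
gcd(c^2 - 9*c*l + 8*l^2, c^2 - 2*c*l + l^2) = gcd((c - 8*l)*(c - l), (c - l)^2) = c - l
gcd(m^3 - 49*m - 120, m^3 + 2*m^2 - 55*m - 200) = m^2 - 3*m - 40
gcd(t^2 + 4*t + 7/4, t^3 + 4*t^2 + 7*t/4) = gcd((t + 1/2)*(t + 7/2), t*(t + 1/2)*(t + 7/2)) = t^2 + 4*t + 7/4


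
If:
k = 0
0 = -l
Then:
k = 0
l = 0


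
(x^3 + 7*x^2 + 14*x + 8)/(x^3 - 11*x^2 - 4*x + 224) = (x^2 + 3*x + 2)/(x^2 - 15*x + 56)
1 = 1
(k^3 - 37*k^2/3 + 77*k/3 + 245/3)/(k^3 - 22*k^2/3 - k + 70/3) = (k - 7)/(k - 2)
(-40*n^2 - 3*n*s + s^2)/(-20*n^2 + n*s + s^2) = (-8*n + s)/(-4*n + s)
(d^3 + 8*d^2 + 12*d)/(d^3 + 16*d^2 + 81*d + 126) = d*(d + 2)/(d^2 + 10*d + 21)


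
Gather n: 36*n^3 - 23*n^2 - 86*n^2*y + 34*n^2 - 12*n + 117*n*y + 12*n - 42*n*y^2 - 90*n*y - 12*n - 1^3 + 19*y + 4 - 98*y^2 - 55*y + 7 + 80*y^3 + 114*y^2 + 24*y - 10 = 36*n^3 + n^2*(11 - 86*y) + n*(-42*y^2 + 27*y - 12) + 80*y^3 + 16*y^2 - 12*y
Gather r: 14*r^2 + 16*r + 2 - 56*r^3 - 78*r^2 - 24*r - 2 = -56*r^3 - 64*r^2 - 8*r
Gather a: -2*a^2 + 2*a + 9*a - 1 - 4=-2*a^2 + 11*a - 5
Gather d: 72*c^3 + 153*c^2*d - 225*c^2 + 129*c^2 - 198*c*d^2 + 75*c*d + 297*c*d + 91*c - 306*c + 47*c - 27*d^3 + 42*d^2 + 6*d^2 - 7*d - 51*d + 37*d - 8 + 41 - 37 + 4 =72*c^3 - 96*c^2 - 168*c - 27*d^3 + d^2*(48 - 198*c) + d*(153*c^2 + 372*c - 21)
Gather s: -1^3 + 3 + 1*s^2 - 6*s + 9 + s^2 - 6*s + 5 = 2*s^2 - 12*s + 16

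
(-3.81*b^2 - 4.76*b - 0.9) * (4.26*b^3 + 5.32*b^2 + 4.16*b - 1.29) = -16.2306*b^5 - 40.5468*b^4 - 45.0068*b^3 - 19.6747*b^2 + 2.3964*b + 1.161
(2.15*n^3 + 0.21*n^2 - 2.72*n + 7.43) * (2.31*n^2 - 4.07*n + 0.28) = 4.9665*n^5 - 8.2654*n^4 - 6.5359*n^3 + 28.2925*n^2 - 31.0017*n + 2.0804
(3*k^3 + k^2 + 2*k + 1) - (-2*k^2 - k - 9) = 3*k^3 + 3*k^2 + 3*k + 10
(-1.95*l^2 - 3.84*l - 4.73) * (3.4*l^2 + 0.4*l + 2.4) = -6.63*l^4 - 13.836*l^3 - 22.298*l^2 - 11.108*l - 11.352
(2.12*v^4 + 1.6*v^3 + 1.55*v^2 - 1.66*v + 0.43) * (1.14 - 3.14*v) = -6.6568*v^5 - 2.6072*v^4 - 3.043*v^3 + 6.9794*v^2 - 3.2426*v + 0.4902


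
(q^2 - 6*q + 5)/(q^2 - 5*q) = (q - 1)/q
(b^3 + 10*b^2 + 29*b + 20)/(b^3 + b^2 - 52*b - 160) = (b + 1)/(b - 8)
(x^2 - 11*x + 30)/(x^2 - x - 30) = (x - 5)/(x + 5)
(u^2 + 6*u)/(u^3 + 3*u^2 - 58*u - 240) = u/(u^2 - 3*u - 40)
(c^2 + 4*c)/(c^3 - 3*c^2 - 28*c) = 1/(c - 7)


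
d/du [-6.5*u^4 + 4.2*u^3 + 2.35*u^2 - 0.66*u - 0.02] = -26.0*u^3 + 12.6*u^2 + 4.7*u - 0.66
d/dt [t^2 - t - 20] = 2*t - 1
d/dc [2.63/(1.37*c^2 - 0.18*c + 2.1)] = (0.4734 - 7.2062*c)/(1.37*c^2 - 0.18*c + 2.1)^2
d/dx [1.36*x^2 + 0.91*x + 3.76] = 2.72*x + 0.91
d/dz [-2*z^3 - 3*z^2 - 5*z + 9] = -6*z^2 - 6*z - 5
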